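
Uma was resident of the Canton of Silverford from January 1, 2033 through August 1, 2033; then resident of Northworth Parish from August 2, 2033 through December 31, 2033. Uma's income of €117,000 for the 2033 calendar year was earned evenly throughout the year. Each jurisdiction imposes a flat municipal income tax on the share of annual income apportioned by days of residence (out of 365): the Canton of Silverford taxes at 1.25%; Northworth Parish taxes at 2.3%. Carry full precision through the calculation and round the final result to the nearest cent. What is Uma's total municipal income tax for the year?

The Canton of Silverford, January 1 – August 1, 2033: 213 days → €117,000 × 1.25% × 213/365 = €853.4589
Northworth Parish, August 2 – December 31, 2033: 152 days → €117,000 × 2.3% × 152/365 = €1,120.6356
Total = €1,974.0945

€1,974.09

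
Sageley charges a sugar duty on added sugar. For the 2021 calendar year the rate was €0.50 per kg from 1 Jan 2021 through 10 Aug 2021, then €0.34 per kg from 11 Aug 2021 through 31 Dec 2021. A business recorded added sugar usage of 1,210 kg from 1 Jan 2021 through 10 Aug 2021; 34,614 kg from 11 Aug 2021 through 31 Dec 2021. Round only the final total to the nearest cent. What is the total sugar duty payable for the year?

1 Jan – 10 Aug 2021: 1,210 kg at €0.50/kg → €605.00
11 Aug – 31 Dec 2021: 34,614 kg at €0.34/kg → €11768.76

€12373.76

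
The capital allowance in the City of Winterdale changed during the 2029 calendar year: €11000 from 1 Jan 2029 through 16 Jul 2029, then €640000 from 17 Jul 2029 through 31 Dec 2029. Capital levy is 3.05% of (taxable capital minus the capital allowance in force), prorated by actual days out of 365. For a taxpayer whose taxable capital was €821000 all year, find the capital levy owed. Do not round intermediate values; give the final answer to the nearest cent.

1 Jan – 16 Jul 2029: 197 days, exemption €11000 → (€821000 − €11000) × 3.05% × 197/365 = €13333.9315
17 Jul – 31 Dec 2029: 168 days, exemption €640000 → (€821000 − €640000) × 3.05% × 168/365 = €2540.9425
Total = €15874.8740

€15874.87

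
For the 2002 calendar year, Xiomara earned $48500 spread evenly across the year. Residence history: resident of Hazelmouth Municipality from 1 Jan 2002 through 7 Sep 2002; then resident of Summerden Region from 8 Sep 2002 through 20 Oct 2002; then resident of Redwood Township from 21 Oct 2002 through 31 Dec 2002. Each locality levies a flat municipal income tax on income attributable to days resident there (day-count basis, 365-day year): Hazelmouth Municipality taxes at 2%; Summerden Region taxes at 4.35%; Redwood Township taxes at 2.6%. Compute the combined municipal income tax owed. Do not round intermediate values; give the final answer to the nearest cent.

Hazelmouth Municipality, 1 Jan – 7 Sep 2002: 250 days → $48500 × 2% × 250/365 = $664.3836
Summerden Region, 8 Sep – 20 Oct 2002: 43 days → $48500 × 4.35% × 43/365 = $248.5459
Redwood Township, 21 Oct – 31 Dec 2002: 72 days → $48500 × 2.6% × 72/365 = $248.7452
Total = $1161.6747

$1161.67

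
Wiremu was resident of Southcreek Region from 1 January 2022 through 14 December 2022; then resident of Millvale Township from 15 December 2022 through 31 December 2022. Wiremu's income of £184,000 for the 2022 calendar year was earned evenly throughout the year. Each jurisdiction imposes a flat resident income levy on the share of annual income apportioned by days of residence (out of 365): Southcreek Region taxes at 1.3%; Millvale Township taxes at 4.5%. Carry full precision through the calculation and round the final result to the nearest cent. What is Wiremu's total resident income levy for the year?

£2,666.24

Southcreek Region, 1 January – 14 December 2022: 348 days → £184,000 × 1.3% × 348/365 = £2,280.5918
Millvale Township, 15 December – 31 December 2022: 17 days → £184,000 × 4.5% × 17/365 = £385.6438
Total = £2,666.2356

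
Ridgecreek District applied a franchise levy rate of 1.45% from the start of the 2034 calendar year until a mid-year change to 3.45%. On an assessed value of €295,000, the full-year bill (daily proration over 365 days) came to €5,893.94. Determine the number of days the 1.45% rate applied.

Let d = days at the first rate; then 365 − d days at the second rate.
€295,000 × [1.45%·d + 3.45%·(365−d)] / 365 = €5,893.94
Solving gives d = 265, so the new rate took effect on 23 Sep 2034.

265 days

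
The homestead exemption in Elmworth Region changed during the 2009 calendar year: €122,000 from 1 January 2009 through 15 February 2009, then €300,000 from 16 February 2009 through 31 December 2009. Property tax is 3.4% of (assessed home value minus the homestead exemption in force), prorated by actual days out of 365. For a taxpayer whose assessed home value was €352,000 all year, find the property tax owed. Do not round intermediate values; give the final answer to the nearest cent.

1 January – 15 February 2009: 46 days, exemption €122,000 → (€352,000 − €122,000) × 3.4% × 46/365 = €985.5342
16 February – 31 December 2009: 319 days, exemption €300,000 → (€352,000 − €300,000) × 3.4% × 319/365 = €1,545.1836
Total = €2,530.7178

€2,530.72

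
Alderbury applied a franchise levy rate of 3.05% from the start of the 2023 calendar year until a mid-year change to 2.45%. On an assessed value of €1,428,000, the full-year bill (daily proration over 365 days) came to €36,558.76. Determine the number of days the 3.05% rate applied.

67 days

Let d = days at the first rate; then 365 − d days at the second rate.
€1,428,000 × [3.05%·d + 2.45%·(365−d)] / 365 = €36,558.76
Solving gives d = 67, so the new rate took effect on 9 March 2023.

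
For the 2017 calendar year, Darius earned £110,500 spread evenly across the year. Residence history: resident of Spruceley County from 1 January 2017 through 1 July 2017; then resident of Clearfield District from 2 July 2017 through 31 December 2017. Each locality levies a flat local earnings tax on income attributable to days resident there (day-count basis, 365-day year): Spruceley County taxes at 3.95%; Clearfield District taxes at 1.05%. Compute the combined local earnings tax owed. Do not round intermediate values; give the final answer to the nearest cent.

£2,758.11

Spruceley County, 1 January – 1 July 2017: 182 days → £110,500 × 3.95% × 182/365 = £2,176.3959
Clearfield District, 2 July – 31 December 2017: 183 days → £110,500 × 1.05% × 183/365 = £581.7144
Total = £2,758.1103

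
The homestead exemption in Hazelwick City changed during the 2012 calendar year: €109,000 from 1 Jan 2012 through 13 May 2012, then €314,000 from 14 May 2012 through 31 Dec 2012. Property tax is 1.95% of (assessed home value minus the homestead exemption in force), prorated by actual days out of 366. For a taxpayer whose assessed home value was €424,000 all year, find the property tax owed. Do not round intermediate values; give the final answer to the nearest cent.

1 Jan – 13 May 2012: 134 days, exemption €109,000 → (€424,000 − €109,000) × 1.95% × 134/366 = €2,248.8934
14 May – 31 Dec 2012: 232 days, exemption €314,000 → (€424,000 − €314,000) × 1.95% × 232/366 = €1,359.6721
Total = €3,608.5656

€3,608.57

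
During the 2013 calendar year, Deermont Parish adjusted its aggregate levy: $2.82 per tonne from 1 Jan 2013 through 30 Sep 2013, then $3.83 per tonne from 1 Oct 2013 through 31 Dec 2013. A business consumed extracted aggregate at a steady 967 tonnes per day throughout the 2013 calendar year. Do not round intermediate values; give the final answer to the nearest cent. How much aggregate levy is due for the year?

$1,085,186.74

1 Jan – 30 Sep 2013: 273 days × 967 tonnes/day = 263,991 tonnes at $2.82/tonne → $744,454.62
1 Oct – 31 Dec 2013: 92 days × 967 tonnes/day = 88,964 tonnes at $3.83/tonne → $340,732.12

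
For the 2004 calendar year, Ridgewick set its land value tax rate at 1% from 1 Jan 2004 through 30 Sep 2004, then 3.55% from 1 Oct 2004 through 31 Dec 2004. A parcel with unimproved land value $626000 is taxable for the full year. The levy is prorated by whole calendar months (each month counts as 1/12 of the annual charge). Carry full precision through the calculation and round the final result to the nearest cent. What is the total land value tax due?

1 Jan – 30 Sep 2004: 9 months at 1% → $626000 × 1% × 9/12 = $4695.0000
1 Oct – 31 Dec 2004: 3 months at 3.55% → $626000 × 3.55% × 3/12 = $5555.7500
Total = $10250.7500

$10250.75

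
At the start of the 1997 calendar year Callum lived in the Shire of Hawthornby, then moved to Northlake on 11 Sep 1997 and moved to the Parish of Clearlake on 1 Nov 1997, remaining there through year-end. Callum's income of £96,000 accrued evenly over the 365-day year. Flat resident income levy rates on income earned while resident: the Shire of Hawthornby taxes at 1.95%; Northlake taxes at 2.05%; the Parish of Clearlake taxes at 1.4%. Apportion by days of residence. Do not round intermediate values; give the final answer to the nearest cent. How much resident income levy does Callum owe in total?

£1,797.17

The Shire of Hawthornby, 1 Jan – 10 Sep 1997: 253 days → £96,000 × 1.95% × 253/365 = £1,297.5781
Northlake, 11 Sep – 31 Oct 1997: 51 days → £96,000 × 2.05% × 51/365 = £274.9808
The Parish of Clearlake, 1 Nov – 31 Dec 1997: 61 days → £96,000 × 1.4% × 61/365 = £224.6137
Total = £1,797.1726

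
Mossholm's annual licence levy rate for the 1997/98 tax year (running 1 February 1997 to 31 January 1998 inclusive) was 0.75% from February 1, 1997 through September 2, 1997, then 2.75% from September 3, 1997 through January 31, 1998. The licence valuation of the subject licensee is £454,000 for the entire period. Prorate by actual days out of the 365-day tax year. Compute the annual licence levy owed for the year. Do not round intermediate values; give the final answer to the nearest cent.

February 1 – September 2, 1997: 214 days at 0.75% → £454,000 × 0.75% × 214/365 = £1,996.3562
September 3, 1997 – January 31, 1998: 151 days at 2.75% → £454,000 × 2.75% × 151/365 = £5,165.0274
Total = £7,161.3836

£7,161.38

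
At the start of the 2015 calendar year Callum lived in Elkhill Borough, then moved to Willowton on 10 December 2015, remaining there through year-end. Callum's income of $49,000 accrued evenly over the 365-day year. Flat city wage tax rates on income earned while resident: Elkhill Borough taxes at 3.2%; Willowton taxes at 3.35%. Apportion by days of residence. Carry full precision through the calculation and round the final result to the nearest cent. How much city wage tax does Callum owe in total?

Elkhill Borough, 1 January – 9 December 2015: 343 days → $49,000 × 3.2% × 343/365 = $1,473.4904
Willowton, 10 December – 31 December 2015: 22 days → $49,000 × 3.35% × 22/365 = $98.9397
Total = $1,572.4301

$1,572.43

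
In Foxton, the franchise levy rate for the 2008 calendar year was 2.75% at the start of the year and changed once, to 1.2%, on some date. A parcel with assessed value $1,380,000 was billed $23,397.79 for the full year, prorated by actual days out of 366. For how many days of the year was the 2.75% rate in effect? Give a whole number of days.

117 days

Let d = days at the first rate; then 366 − d days at the second rate.
$1,380,000 × [2.75%·d + 1.2%·(366−d)] / 366 = $23,397.79
Solving gives d = 117, so the new rate took effect on April 27, 2008.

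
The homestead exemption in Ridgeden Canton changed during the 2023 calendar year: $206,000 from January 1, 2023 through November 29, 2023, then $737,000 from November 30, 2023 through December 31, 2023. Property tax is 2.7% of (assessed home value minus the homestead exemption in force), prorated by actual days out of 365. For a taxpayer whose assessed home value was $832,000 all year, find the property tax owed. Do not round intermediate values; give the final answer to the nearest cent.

$15,645.06

January 1 – November 29, 2023: 333 days, exemption $206,000 → ($832,000 − $206,000) × 2.7% × 333/365 = $15,420.1808
November 30 – December 31, 2023: 32 days, exemption $737,000 → ($832,000 − $737,000) × 2.7% × 32/365 = $224.8767
Total = $15,645.0575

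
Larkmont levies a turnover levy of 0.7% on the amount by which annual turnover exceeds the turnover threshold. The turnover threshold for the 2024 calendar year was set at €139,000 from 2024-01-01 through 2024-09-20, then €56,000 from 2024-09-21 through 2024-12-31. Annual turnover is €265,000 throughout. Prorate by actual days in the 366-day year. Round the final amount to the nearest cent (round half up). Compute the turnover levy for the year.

€1,043.92

2024-01-01 to 2024-09-20: 264 days, exemption €139,000 → (€265,000 − €139,000) × 0.7% × 264/366 = €636.1967
2024-09-21 to 2024-12-31: 102 days, exemption €56,000 → (€265,000 − €56,000) × 0.7% × 102/366 = €407.7213
Total = €1,043.9180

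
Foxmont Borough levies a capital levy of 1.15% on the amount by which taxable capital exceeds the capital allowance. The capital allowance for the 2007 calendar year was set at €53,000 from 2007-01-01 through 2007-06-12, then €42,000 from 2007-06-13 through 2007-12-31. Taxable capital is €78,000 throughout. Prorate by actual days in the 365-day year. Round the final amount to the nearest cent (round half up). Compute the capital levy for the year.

€357.51

2007-01-01 to 2007-06-12: 163 days, exemption €53,000 → (€78,000 − €53,000) × 1.15% × 163/365 = €128.3904
2007-06-13 to 2007-12-31: 202 days, exemption €42,000 → (€78,000 − €42,000) × 1.15% × 202/365 = €229.1178
Total = €357.5082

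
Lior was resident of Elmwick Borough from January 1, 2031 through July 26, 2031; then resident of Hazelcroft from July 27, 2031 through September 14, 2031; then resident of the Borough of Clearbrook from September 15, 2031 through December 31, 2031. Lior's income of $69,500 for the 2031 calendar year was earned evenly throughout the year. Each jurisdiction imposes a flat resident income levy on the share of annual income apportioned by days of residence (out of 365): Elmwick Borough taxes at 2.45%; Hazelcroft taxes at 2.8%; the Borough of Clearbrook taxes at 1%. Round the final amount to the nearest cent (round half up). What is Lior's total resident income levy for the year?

$1,437.89

Elmwick Borough, January 1 – July 26, 2031: 207 days → $69,500 × 2.45% × 207/365 = $965.6692
Hazelcroft, July 27 – September 14, 2031: 50 days → $69,500 × 2.8% × 50/365 = $266.5753
The Borough of Clearbrook, September 15 – December 31, 2031: 108 days → $69,500 × 1% × 108/365 = $205.6438
Total = $1,437.8884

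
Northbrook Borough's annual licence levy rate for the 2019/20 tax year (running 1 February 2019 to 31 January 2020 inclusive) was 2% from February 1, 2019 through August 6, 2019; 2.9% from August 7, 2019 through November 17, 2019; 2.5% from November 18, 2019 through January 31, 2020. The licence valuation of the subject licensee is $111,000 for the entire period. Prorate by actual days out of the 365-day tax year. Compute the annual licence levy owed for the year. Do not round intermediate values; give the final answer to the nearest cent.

February 1 – August 6, 2019: 187 days at 2% → $111,000 × 2% × 187/365 = $1,137.3699
August 7 – November 17, 2019: 103 days at 2.9% → $111,000 × 2.9% × 103/365 = $908.3753
November 18, 2019 – January 31, 2020: 75 days at 2.5% → $111,000 × 2.5% × 75/365 = $570.2055
Total = $2,615.9507

$2,615.95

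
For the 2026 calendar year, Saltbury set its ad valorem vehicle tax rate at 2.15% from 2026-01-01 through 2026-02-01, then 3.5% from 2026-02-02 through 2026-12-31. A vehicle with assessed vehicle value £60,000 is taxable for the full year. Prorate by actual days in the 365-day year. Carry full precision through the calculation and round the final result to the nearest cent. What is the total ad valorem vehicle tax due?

2026-01-01 to 2026-02-01: 32 days at 2.15% → £60,000 × 2.15% × 32/365 = £113.0959
2026-02-02 to 2026-12-31: 333 days at 3.5% → £60,000 × 3.5% × 333/365 = £1,915.8904
Total = £2,028.9863

£2,028.99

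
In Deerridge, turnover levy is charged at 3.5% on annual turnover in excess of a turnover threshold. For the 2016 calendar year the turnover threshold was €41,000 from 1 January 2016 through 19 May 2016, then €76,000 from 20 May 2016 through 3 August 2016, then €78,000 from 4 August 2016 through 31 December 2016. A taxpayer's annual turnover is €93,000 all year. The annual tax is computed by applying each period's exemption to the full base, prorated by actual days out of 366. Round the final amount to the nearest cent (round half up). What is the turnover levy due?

1 January – 19 May 2016: 140 days, exemption €41,000 → (€93,000 − €41,000) × 3.5% × 140/366 = €696.1749
20 May – 3 August 2016: 76 days, exemption €76,000 → (€93,000 − €76,000) × 3.5% × 76/366 = €123.5519
4 August – 31 December 2016: 150 days, exemption €78,000 → (€93,000 − €78,000) × 3.5% × 150/366 = €215.1639
Total = €1,034.8907

€1,034.89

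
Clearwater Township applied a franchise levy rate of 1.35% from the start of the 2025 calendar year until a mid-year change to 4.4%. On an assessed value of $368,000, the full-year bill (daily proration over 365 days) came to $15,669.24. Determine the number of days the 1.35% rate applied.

Let d = days at the first rate; then 365 − d days at the second rate.
$368,000 × [1.35%·d + 4.4%·(365−d)] / 365 = $15,669.24
Solving gives d = 17, so the new rate took effect on January 18, 2025.

17 days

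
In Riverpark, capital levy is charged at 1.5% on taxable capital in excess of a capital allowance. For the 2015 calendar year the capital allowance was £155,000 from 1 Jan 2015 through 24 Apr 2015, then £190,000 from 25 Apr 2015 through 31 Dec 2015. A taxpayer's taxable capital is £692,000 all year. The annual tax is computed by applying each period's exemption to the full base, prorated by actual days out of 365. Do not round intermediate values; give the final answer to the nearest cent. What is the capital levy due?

1 Jan – 24 Apr 2015: 114 days, exemption £155,000 → (£692,000 − £155,000) × 1.5% × 114/365 = £2,515.8082
25 Apr – 31 Dec 2015: 251 days, exemption £190,000 → (£692,000 − £190,000) × 1.5% × 251/365 = £5,178.1644
Total = £7,693.9726

£7,693.97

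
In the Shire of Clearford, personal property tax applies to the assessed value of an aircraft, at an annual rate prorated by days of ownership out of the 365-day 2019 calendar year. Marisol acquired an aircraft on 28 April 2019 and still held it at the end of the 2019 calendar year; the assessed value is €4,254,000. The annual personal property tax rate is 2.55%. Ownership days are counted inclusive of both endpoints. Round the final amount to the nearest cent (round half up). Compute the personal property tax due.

Days held (28 April – 31 December 2019): 248 out of 365
Tax = €4,254,000 × 2.55% × 248/365 = €73,704.9205

€73,704.92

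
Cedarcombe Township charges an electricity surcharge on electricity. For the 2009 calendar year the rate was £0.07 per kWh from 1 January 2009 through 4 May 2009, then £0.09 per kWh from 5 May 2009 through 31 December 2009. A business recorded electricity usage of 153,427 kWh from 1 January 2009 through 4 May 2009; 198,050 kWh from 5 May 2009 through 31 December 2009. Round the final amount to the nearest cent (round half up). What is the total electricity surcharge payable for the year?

£28,564.39

1 January – 4 May 2009: 153,427 kWh at £0.07/kWh → £10,739.89
5 May – 31 December 2009: 198,050 kWh at £0.09/kWh → £17,824.50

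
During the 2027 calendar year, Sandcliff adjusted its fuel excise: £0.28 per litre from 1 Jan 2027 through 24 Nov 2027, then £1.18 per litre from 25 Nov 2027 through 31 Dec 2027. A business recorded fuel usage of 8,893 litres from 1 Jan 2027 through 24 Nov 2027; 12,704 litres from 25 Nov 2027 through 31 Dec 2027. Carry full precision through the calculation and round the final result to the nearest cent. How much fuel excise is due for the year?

£17480.76

1 Jan – 24 Nov 2027: 8,893 litres at £0.28/litre → £2490.04
25 Nov – 31 Dec 2027: 12,704 litres at £1.18/litre → £14990.72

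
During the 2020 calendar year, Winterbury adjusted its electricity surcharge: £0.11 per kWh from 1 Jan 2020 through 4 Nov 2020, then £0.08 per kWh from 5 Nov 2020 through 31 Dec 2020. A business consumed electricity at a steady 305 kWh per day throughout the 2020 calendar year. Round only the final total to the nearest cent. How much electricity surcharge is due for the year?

1 Jan – 4 Nov 2020: 309 days × 305 kWh/day = 94,245 kWh at £0.11/kWh → £10,366.95
5 Nov – 31 Dec 2020: 57 days × 305 kWh/day = 17,385 kWh at £0.08/kWh → £1,390.80

£11,757.75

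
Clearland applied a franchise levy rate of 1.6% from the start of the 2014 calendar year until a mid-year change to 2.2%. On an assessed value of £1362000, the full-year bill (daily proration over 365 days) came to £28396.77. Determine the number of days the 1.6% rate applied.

70 days

Let d = days at the first rate; then 365 − d days at the second rate.
£1362000 × [1.6%·d + 2.2%·(365−d)] / 365 = £28396.77
Solving gives d = 70, so the new rate took effect on 12 Mar 2014.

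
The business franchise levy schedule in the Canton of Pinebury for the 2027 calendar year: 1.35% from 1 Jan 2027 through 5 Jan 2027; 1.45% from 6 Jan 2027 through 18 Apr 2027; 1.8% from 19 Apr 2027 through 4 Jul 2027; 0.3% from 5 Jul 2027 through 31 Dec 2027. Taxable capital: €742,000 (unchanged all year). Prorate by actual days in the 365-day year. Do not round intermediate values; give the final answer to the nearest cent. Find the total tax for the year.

€7,088.64

1 Jan – 5 Jan 2027: 5 days at 1.35% → €742,000 × 1.35% × 5/365 = €137.2192
6 Jan – 18 Apr 2027: 103 days at 1.45% → €742,000 × 1.45% × 103/365 = €3,036.1014
19 Apr – 4 Jul 2027: 77 days at 1.8% → €742,000 × 1.8% × 77/365 = €2,817.5671
5 Jul – 31 Dec 2027: 180 days at 0.3% → €742,000 × 0.3% × 180/365 = €1,097.7534
Total = €7,088.6411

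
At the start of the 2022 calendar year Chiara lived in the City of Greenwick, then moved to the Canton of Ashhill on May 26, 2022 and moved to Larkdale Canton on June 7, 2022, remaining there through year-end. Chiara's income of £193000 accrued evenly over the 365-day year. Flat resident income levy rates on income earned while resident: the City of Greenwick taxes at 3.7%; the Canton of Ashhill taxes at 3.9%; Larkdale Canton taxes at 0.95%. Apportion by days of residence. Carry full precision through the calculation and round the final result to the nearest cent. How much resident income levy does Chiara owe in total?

The City of Greenwick, January 1 – May 25, 2022: 145 days → £193000 × 3.7% × 145/365 = £2836.8356
The Canton of Ashhill, May 26 – June 6, 2022: 12 days → £193000 × 3.9% × 12/365 = £247.4630
Larkdale Canton, June 7 – December 31, 2022: 208 days → £193000 × 0.95% × 208/365 = £1044.8438
Total = £4129.1425

£4129.14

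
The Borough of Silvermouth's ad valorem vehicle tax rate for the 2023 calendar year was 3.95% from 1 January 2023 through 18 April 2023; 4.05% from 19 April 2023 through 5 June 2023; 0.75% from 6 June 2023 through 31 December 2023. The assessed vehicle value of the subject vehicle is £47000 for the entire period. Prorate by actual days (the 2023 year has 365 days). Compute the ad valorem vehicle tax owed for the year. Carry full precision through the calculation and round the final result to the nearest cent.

£1001.49

1 January – 18 April 2023: 108 days at 3.95% → £47000 × 3.95% × 108/365 = £549.3205
19 April – 5 June 2023: 48 days at 4.05% → £47000 × 4.05% × 48/365 = £250.3233
6 June – 31 December 2023: 209 days at 0.75% → £47000 × 0.75% × 209/365 = £201.8425
Total = £1001.4863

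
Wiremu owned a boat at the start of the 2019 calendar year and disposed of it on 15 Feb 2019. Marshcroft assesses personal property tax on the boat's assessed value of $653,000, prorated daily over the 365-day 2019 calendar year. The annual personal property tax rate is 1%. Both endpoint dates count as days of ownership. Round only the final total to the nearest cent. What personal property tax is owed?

$822.96

Days held (1 Jan – 15 Feb 2019): 46 out of 365
Tax = $653,000 × 1% × 46/365 = $822.9589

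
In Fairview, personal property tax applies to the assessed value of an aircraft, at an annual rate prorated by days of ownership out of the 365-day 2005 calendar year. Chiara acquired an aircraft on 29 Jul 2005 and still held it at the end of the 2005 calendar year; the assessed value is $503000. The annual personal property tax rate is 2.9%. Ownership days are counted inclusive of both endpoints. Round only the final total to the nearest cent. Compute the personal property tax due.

Days held (29 Jul – 31 Dec 2005): 156 out of 365
Tax = $503000 × 2.9% × 156/365 = $6234.4438

$6234.44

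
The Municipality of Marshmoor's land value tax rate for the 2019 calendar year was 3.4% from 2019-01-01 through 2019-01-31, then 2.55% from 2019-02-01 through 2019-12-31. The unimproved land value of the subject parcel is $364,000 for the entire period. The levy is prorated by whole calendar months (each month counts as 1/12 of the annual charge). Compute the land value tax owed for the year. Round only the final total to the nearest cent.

2019-01-01 to 2019-01-31: 1 month at 3.4% → $364,000 × 3.4% × 1/12 = $1,031.3333
2019-02-01 to 2019-12-31: 11 months at 2.55% → $364,000 × 2.55% × 11/12 = $8,508.5000
Total = $9,539.8333

$9,539.83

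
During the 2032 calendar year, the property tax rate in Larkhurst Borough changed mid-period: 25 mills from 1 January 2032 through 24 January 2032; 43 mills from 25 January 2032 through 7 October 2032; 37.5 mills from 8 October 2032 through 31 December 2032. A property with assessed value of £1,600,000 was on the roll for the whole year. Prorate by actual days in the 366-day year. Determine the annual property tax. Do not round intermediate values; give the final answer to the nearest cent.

1 January – 24 January 2032: 24 days at 25 mills → £1,600,000 × 2.5% × 24/366 = £2,622.9508
25 January – 7 October 2032: 257 days at 43 mills → £1,600,000 × 4.3% × 257/366 = £48,310.3825
8 October – 31 December 2032: 85 days at 37.5 mills → £1,600,000 × 3.75% × 85/366 = £13,934.4262
Total = £64,867.7596

£64,867.76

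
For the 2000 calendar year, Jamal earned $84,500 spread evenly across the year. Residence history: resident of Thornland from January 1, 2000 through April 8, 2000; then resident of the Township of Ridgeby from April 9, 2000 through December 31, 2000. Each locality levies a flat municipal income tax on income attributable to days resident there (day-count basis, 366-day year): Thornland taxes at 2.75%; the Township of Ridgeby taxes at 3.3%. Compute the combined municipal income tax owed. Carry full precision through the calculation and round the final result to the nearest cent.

Thornland, January 1 – April 8, 2000: 99 days → $84,500 × 2.75% × 99/366 = $628.5553
The Township of Ridgeby, April 9 – December 31, 2000: 267 days → $84,500 × 3.3% × 267/366 = $2,034.2336
Total = $2,662.7889

$2,662.79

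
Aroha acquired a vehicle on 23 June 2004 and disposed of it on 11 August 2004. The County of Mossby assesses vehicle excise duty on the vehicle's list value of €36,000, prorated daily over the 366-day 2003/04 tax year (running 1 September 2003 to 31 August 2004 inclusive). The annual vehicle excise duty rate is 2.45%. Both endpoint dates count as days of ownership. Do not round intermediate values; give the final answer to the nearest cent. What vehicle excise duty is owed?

Days held (23 June – 11 August 2004): 50 out of 366
Tax = €36,000 × 2.45% × 50/366 = €120.4918

€120.49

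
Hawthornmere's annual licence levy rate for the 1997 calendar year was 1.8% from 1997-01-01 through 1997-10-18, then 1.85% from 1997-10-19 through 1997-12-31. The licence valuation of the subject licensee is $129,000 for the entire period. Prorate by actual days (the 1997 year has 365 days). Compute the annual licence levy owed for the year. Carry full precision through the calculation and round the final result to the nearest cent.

$2,335.08

1997-01-01 to 1997-10-18: 291 days at 1.8% → $129,000 × 1.8% × 291/365 = $1,851.2384
1997-10-19 to 1997-12-31: 74 days at 1.85% → $129,000 × 1.85% × 74/365 = $483.8384
Total = $2,335.0767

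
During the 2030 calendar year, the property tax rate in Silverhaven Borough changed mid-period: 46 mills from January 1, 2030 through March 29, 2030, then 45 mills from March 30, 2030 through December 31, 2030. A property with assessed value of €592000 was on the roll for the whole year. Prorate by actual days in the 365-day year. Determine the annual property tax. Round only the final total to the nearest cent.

January 1 – March 29, 2030: 88 days at 46 mills → €592000 × 4.6% × 88/365 = €6565.5233
March 30 – December 31, 2030: 277 days at 45 mills → €592000 × 4.5% × 277/365 = €20217.2055
Total = €26782.7288

€26782.73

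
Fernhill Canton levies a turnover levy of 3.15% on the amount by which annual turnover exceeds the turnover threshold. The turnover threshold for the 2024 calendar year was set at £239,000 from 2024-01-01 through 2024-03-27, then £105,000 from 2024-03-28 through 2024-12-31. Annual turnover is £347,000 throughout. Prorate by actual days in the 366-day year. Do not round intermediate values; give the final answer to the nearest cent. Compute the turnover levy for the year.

£6,619.65

2024-01-01 to 2024-03-27: 87 days, exemption £239,000 → (£347,000 − £239,000) × 3.15% × 87/366 = £808.6721
2024-03-28 to 2024-12-31: 279 days, exemption £105,000 → (£347,000 − £105,000) × 3.15% × 279/366 = £5,810.9754
Total = £6,619.6475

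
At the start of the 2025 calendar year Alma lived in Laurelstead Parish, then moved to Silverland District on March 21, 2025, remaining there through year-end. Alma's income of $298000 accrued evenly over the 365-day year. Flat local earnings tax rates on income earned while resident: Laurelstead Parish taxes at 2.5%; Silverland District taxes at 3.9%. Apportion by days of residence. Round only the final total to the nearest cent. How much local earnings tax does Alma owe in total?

$10719.02

Laurelstead Parish, January 1 – March 20, 2025: 79 days → $298000 × 2.5% × 79/365 = $1612.4658
Silverland District, March 21 – December 31, 2025: 286 days → $298000 × 3.9% × 286/365 = $9106.5534
Total = $10719.0192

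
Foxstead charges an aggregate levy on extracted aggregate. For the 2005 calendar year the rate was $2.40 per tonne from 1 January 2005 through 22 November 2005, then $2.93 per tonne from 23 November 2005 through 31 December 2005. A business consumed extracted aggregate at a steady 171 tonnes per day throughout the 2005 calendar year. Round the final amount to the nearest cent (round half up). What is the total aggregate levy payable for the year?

$153,330.57

1 January – 22 November 2005: 326 days × 171 tonnes/day = 55,746 tonnes at $2.40/tonne → $133,790.40
23 November – 31 December 2005: 39 days × 171 tonnes/day = 6,669 tonnes at $2.93/tonne → $19,540.17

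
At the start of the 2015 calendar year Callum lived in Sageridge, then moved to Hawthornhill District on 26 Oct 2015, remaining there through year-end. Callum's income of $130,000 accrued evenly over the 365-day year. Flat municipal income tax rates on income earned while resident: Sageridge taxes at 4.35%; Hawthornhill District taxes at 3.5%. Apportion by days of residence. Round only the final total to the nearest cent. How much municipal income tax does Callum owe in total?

$5,452.16

Sageridge, 1 Jan – 25 Oct 2015: 298 days → $130,000 × 4.35% × 298/365 = $4,616.9589
Hawthornhill District, 26 Oct – 31 Dec 2015: 67 days → $130,000 × 3.5% × 67/365 = $835.2055
Total = $5,452.1644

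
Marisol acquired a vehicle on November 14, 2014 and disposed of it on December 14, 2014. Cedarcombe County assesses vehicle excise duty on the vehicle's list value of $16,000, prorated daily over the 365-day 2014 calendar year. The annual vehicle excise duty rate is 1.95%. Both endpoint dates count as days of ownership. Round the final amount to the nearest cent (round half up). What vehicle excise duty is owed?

Days held (November 14 – December 14, 2014): 31 out of 365
Tax = $16,000 × 1.95% × 31/365 = $26.4986

$26.50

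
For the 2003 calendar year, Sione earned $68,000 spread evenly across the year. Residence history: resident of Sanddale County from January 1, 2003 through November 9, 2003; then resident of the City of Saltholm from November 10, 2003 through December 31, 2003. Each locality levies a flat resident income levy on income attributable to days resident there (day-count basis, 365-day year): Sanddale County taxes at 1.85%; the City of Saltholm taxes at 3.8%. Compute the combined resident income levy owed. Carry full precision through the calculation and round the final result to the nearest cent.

$1,446.91

Sanddale County, January 1 – November 9, 2003: 313 days → $68,000 × 1.85% × 313/365 = $1,078.7781
The City of Saltholm, November 10 – December 31, 2003: 52 days → $68,000 × 3.8% × 52/365 = $368.1315
Total = $1,446.9096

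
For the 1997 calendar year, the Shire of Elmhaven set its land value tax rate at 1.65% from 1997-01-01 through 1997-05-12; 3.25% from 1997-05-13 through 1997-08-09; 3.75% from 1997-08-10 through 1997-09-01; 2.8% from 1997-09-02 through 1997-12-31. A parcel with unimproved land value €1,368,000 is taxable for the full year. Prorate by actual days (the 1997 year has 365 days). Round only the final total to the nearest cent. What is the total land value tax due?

1997-01-01 to 1997-05-12: 132 days at 1.65% → €1,368,000 × 1.65% × 132/365 = €8,163.0247
1997-05-13 to 1997-08-09: 89 days at 3.25% → €1,368,000 × 3.25% × 89/365 = €10,840.9315
1997-08-10 to 1997-09-01: 23 days at 3.75% → €1,368,000 × 3.75% × 23/365 = €3,232.6027
1997-09-02 to 1997-12-31: 121 days at 2.8% → €1,368,000 × 2.8% × 121/365 = €12,698.0384
Total = €34,934.5973

€34,934.60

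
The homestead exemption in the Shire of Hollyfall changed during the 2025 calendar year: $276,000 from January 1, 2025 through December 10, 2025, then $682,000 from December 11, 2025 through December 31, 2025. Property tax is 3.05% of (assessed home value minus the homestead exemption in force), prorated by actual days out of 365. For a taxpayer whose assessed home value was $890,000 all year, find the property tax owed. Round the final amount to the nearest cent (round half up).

January 1 – December 10, 2025: 344 days, exemption $276,000 → ($890,000 − $276,000) × 3.05% × 344/365 = $17,649.5562
December 11 – December 31, 2025: 21 days, exemption $682,000 → ($890,000 − $682,000) × 3.05% × 21/365 = $364.9973
Total = $18,014.5534

$18,014.55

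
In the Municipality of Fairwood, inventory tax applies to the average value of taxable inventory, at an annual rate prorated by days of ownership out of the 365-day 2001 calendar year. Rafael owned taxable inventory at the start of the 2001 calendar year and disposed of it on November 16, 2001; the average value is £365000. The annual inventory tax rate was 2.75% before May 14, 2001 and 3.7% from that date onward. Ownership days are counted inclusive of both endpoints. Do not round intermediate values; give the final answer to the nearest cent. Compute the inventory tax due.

January 1 – May 13, 2001: 133 days at 2.75% → £365000 × 2.75% × 133/365 = £3657.5000
May 14 – November 16, 2001: 187 days at 3.7% → £365000 × 3.7% × 187/365 = £6919.0000
Total = £10576.5000

£10576.50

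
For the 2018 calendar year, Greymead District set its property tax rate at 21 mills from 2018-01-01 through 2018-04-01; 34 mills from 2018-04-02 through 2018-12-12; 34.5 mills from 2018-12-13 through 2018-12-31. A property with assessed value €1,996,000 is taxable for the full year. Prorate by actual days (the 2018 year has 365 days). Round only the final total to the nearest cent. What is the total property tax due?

2018-01-01 to 2018-04-01: 91 days at 21 mills → €1,996,000 × 2.1% × 91/365 = €10,450.2904
2018-04-02 to 2018-12-12: 255 days at 34 mills → €1,996,000 × 3.4% × 255/365 = €47,411.8356
2018-12-13 to 2018-12-31: 19 days at 34.5 mills → €1,996,000 × 3.45% × 19/365 = €3,584.5973
Total = €61,446.7233

€61,446.72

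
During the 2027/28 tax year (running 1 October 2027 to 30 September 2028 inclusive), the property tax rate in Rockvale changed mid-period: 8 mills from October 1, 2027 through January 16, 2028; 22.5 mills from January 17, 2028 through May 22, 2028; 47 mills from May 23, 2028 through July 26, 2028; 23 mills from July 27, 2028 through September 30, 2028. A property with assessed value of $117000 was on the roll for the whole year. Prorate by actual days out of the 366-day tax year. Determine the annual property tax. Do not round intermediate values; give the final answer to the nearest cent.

October 1, 2027 – January 16, 2028: 108 days at 8 mills → $117000 × 0.8% × 108/366 = $276.1967
January 17 – May 22, 2028: 127 days at 22.5 mills → $117000 × 2.25% × 127/366 = $913.4631
May 23 – July 26, 2028: 65 days at 47 mills → $117000 × 4.7% × 65/366 = $976.5984
July 27 – September 30, 2028: 66 days at 23 mills → $117000 × 2.3% × 66/366 = $485.2623
Total = $2651.5205

$2651.52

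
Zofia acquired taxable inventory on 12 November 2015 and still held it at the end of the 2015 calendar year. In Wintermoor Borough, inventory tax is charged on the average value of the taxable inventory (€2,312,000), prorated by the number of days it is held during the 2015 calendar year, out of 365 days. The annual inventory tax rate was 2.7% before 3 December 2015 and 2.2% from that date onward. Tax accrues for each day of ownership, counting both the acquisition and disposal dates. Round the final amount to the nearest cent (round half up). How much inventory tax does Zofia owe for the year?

12 November – 2 December 2015: 21 days at 2.7% → €2,312,000 × 2.7% × 21/365 = €3,591.5178
3 December – 31 December 2015: 29 days at 2.2% → €2,312,000 × 2.2% × 29/365 = €4,041.2493
Total = €7,632.7671

€7,632.77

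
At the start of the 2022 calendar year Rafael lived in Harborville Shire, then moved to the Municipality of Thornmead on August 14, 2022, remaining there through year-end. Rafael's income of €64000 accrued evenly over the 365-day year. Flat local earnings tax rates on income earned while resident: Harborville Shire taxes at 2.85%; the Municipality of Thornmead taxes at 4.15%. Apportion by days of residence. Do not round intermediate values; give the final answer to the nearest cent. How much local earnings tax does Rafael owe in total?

Harborville Shire, January 1 – August 13, 2022: 225 days → €64000 × 2.85% × 225/365 = €1124.3836
The Municipality of Thornmead, August 14 – December 31, 2022: 140 days → €64000 × 4.15% × 140/365 = €1018.7397
Total = €2143.1233

€2143.12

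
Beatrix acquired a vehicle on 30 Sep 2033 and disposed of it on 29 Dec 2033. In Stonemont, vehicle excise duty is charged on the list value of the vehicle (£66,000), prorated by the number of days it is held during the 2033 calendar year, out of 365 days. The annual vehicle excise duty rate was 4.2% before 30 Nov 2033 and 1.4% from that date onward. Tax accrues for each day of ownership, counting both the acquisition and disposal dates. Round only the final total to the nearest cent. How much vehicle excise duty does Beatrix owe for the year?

30 Sep – 29 Nov 2033: 61 days at 4.2% → £66,000 × 4.2% × 61/365 = £463.2658
30 Nov – 29 Dec 2033: 30 days at 1.4% → £66,000 × 1.4% × 30/365 = £75.9452
Total = £539.2110

£539.21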